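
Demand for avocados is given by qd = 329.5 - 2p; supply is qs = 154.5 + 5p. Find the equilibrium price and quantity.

Set qd = qs: 329.5 - 2p = 154.5 + 5p.
175 = 7p, so p* = 25.
q* = 329.5 − 2(25) = 279.5.

p* = 25, q* = 279.5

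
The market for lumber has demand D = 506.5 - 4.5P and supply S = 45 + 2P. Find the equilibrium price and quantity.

Set D = S: 506.5 - 4.5P = 45 + 2P.
461.5 = 6.5P, so P* = 71.
Q* = 506.5 − 4.5(71) = 187.

P* = 71, Q* = 187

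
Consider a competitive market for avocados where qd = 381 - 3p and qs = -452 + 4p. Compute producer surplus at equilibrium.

Equilibrium: 381 - 3p = -452 + 4p gives p* = 119, q* = 24.
Supply starts at p = 113 (where qs = 0).
PS = ½(119 − 113)(24) = 72.

Producer surplus = 72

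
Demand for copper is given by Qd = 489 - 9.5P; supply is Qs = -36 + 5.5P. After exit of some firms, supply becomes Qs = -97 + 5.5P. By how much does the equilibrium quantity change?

ΔQ = -1159/30

Original equilibrium: P* = 35, Q* = 156.5.
New equilibrium: 489 - 9.5P = -97 + 5.5P, so 586 = 15P and P' = 586/15; Q' = 489 − 9.5(586/15) = 1768/15.
Change in quantity: 1768/15 − 156.5 = -1159/30.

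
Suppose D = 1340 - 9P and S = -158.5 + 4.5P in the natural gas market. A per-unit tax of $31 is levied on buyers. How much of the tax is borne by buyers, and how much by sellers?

Pre-tax equilibrium: P* = 111, Q* = 341.
Tax on buyers shifts demand to D = 1340 − 9(P + 31) = 1061 - 9P.
1061 - 9P = -158.5 + 4.5P gives seller price Ps = 271/3; buyers pay Pb = 271/3 + 31 = 364/3.
New quantity: Q = 1340 − 9(364/3) = 248.
Buyer burden = 364/3 − 111 = 31/3; seller burden = 111 − 271/3 = 62/3.

Buyers bear 31/3, sellers bear 62/3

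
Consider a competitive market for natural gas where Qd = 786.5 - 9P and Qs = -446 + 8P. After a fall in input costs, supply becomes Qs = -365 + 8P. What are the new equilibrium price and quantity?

P' = 2303/34, Q' = 3007/17

Original equilibrium: P* = 72.5, Q* = 134.
New equilibrium: 786.5 - 9P = -365 + 8P, so 1151.5 = 17P and P' = 2303/34; Q' = 786.5 − 9(2303/34) = 3007/17.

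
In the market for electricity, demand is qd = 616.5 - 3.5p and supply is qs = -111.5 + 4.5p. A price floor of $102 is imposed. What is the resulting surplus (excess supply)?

Surplus = 88

Equilibrium price would be p* = 91, so the floor at 102 binds.
At p = 102: qd = 259.5, qs = 347.5.
Surplus = 347.5 − 259.5 = 88.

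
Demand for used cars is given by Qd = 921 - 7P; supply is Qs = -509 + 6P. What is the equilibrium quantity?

Q* = 151

Set Qd = Qs: 921 - 7P = -509 + 6P.
1430 = 13P, so P* = 110.
Q* = 921 − 7(110) = 151.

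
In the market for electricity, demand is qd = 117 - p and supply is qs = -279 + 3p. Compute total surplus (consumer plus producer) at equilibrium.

Total surplus = 216

Equilibrium: 117 - p = -279 + 3p gives p* = 99, q* = 18.
Demand choke price: p = 117; supply starts at p = 93.
CS = ½(117 − 99)(18) = 162; PS = ½(99 − 93)(18) = 54.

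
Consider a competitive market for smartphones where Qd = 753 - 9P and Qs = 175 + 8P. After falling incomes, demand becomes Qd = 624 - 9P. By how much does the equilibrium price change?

ΔP = -129/17

Original equilibrium: P* = 34, Q* = 447.
New equilibrium: 624 - 9P = 175 + 8P, so 449 = 17P and P' = 449/17; Q' = 624 − 9(449/17) = 6567/17.
Change in price: 449/17 − 34 = -129/17.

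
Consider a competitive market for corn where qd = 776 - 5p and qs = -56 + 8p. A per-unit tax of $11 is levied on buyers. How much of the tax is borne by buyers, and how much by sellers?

Buyers bear 88/13, sellers bear 55/13

Pre-tax equilibrium: p* = 64, q* = 456.
Tax on buyers shifts demand to qd = 776 − 5(p + 11) = 721 - 5p.
721 - 5p = -56 + 8p gives seller price ps = 777/13; buyers pay pb = 777/13 + 11 = 920/13.
New quantity: q = 776 − 5(920/13) = 5488/13.
Buyer burden = 920/13 − 64 = 88/13; seller burden = 64 − 777/13 = 55/13.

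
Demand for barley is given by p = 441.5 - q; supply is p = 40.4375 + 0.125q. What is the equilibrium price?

Set the two price expressions equal: 441.5 - q = 40.4375 + 0.125q.
401.0625 = 1.125q, so q* = 356.5.
p* = 441.5 − (1)(356.5) = 85.

p* = 85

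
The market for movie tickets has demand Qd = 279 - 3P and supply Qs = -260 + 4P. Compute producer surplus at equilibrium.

Producer surplus = 288

Equilibrium: 279 - 3P = -260 + 4P gives P* = 77, Q* = 48.
Supply starts at P = 65 (where Qs = 0).
PS = ½(77 − 65)(48) = 288.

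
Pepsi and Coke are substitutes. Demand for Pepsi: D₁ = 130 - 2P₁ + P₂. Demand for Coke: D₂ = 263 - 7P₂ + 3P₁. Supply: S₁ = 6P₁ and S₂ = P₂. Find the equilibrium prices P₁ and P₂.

P₁ = 1303/61, P₂ = 2494/61

Market 1: 130 - 2P₁ + P₂ = 6P₁ → 8P₁ - P₂ = 130.
Market 2: 8P₂ - 3P₁ = 263.
Eliminating P₂: 8×(1) + 1×(2) gives 61P₁ = 1303, so P₁ = 1303/61.
Back-substitute into (2): P₂ = (263 + 3×1303/61) / 8 = 2494/61.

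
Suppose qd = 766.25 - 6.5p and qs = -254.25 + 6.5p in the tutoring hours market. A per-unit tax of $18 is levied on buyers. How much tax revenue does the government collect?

Pre-tax equilibrium: p* = 78.5, q* = 256.
Tax on buyers shifts demand to qd = 766.25 − 6.5(p + 18) = 649.25 - 6.5p.
649.25 - 6.5p = -254.25 + 6.5p gives seller price ps = 69.5; buyers pay pb = 69.5 + 18 = 87.5.
New quantity: q = 766.25 − 6.5(87.5) = 197.5.
Revenue = 18 × 197.5 = 3555.

Tax revenue = 3555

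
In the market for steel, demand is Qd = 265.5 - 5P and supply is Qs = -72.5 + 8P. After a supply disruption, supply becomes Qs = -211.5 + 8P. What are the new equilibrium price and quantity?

Original equilibrium: P* = 26, Q* = 135.5.
New equilibrium: 265.5 - 5P = -211.5 + 8P, so 477 = 13P and P' = 477/13; Q' = 265.5 − 5(477/13) = 2133/26.

P' = 477/13, Q' = 2133/26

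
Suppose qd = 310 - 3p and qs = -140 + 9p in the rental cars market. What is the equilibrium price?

Set qd = qs: 310 - 3p = -140 + 9p.
450 = 12p, so p* = 37.5.
q* = 310 − 3(37.5) = 197.5.

p* = 37.5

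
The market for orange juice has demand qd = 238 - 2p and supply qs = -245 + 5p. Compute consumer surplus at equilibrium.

Consumer surplus = 2500

Equilibrium: 238 - 2p = -245 + 5p gives p* = 69, q* = 100.
Demand choke price (qd = 0): p = 119.
CS = ½(119 − 69)(100) = 2500.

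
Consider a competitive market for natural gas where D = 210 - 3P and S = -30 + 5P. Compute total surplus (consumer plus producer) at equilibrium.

Equilibrium: 210 - 3P = -30 + 5P gives P* = 30, Q* = 120.
Demand choke price: P = 70; supply starts at P = 6.
CS = ½(70 − 30)(120) = 2400; PS = ½(30 − 6)(120) = 1440.

Total surplus = 3840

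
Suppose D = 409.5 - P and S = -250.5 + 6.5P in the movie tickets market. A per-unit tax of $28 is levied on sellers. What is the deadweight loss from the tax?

Pre-tax equilibrium: P* = 88, Q* = 321.5.
Tax on sellers shifts supply to S = -250.5 + 6.5(P − 28) = -432.5 + 6.5P.
409.5 - P = -432.5 + 6.5P gives buyer price Pb = 1684/15; sellers receive Ps = 1684/15 − 28 = 1264/15.
New quantity: Q = 409.5 − 1(1684/15) = 8917/30.
DWL = ½ × 28 × (321.5 − 8917/30) = 5096/15.

Deadweight loss = 5096/15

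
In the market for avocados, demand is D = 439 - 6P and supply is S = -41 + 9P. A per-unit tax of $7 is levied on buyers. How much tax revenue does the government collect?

Pre-tax equilibrium: P* = 32, Q* = 247.
Tax on buyers shifts demand to D = 439 − 6(P + 7) = 397 - 6P.
397 - 6P = -41 + 9P gives seller price Ps = 29.2; buyers pay Pb = 29.2 + 7 = 36.2.
New quantity: Q = 439 − 6(36.2) = 221.8.
Revenue = 7 × 221.8 = 1552.6.

Tax revenue = 1552.6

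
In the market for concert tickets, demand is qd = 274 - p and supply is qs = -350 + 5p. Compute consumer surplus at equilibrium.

Consumer surplus = 14450

Equilibrium: 274 - p = -350 + 5p gives p* = 104, q* = 170.
Demand choke price (qd = 0): p = 274.
CS = ½(274 − 104)(170) = 14450.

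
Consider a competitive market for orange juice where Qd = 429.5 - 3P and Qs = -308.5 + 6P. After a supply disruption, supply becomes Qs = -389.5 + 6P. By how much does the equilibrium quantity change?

ΔQ = -27

Original equilibrium: P* = 82, Q* = 183.5.
New equilibrium: 429.5 - 3P = -389.5 + 6P, so 819 = 9P and P' = 91; Q' = 429.5 − 3(91) = 156.5.
Change in quantity: 156.5 − 183.5 = -27.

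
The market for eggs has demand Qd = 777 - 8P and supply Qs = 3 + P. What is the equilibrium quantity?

Q* = 89

Set Qd = Qs: 777 - 8P = 3 + P.
774 = 9P, so P* = 86.
Q* = 777 − 8(86) = 89.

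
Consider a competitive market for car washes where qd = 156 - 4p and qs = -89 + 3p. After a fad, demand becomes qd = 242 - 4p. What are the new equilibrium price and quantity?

p' = 331/7, q' = 370/7

Original equilibrium: p* = 35, q* = 16.
New equilibrium: 242 - 4p = -89 + 3p, so 331 = 7p and p' = 331/7; q' = 242 − 4(331/7) = 370/7.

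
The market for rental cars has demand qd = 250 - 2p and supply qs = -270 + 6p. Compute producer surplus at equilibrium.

Equilibrium: 250 - 2p = -270 + 6p gives p* = 65, q* = 120.
Supply starts at p = 45 (where qs = 0).
PS = ½(65 − 45)(120) = 1200.

Producer surplus = 1200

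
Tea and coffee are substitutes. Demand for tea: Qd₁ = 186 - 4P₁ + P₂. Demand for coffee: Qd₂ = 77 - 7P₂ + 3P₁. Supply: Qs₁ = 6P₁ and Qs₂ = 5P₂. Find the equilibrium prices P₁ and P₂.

P₁ = 2309/117, P₂ = 1328/117

Market 1: 186 - 4P₁ + P₂ = 6P₁ → 10P₁ - P₂ = 186.
Market 2: 12P₂ - 3P₁ = 77.
Eliminating P₂: 12×(1) + 1×(2) gives 117P₁ = 2309, so P₁ = 2309/117.
Back-substitute into (2): P₂ = (77 + 3×2309/117) / 12 = 1328/117.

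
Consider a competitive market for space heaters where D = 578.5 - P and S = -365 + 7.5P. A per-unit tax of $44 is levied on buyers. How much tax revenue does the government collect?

Tax revenue = 320650/17

Pre-tax equilibrium: P* = 111, Q* = 467.5.
Tax on buyers shifts demand to D = 578.5 − 1(P + 44) = 534.5 - P.
534.5 - P = -365 + 7.5P gives seller price Ps = 1799/17; buyers pay Pb = 1799/17 + 44 = 2547/17.
New quantity: Q = 578.5 − 1(2547/17) = 14575/34.
Revenue = 44 × 14575/34 = 320650/17.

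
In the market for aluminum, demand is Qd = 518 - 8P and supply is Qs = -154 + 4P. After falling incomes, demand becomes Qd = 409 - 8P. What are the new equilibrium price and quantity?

P' = 563/12, Q' = 101/3

Original equilibrium: P* = 56, Q* = 70.
New equilibrium: 409 - 8P = -154 + 4P, so 563 = 12P and P' = 563/12; Q' = 409 − 8(563/12) = 101/3.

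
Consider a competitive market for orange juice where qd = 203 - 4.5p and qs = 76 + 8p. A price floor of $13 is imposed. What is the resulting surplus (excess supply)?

Equilibrium price would be p* = 10.16, so the floor at 13 binds.
At p = 13: qd = 144.5, qs = 180.
Surplus = 180 − 144.5 = 35.5.

Surplus = 35.5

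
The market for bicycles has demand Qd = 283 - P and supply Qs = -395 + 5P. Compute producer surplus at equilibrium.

Producer surplus = 2890

Equilibrium: 283 - P = -395 + 5P gives P* = 113, Q* = 170.
Supply starts at P = 79 (where Qs = 0).
PS = ½(113 − 79)(170) = 2890.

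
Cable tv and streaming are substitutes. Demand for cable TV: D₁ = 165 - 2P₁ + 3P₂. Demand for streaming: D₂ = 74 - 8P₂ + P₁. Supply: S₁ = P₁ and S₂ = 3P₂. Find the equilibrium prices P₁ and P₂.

Market 1: 165 - 2P₁ + 3P₂ = P₁ → 3P₁ - 3P₂ = 165.
Market 2: 11P₂ - P₁ = 74.
Eliminating P₂: 11×(1) + 3×(2) gives 30P₁ = 2037, so P₁ = 67.9.
Back-substitute into (2): P₂ = (74 + 1×67.9) / 11 = 12.9.

P₁ = 67.9, P₂ = 12.9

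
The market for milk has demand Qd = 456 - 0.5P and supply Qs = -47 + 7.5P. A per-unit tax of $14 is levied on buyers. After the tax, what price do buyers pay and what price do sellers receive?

Buyers pay $76, sellers receive $62

Pre-tax equilibrium: P* = 62.875, Q* = 424.5625.
Tax on buyers shifts demand to Qd = 456 − 0.5(P + 14) = 449 - 0.5P.
449 - 0.5P = -47 + 7.5P gives seller price Ps = 62; buyers pay Pb = 62 + 14 = 76.
New quantity: Q = 456 − 0.5(76) = 418.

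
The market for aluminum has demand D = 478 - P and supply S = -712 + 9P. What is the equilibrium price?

Set D = S: 478 - P = -712 + 9P.
1190 = 10P, so P* = 119.
Q* = 478 − 1(119) = 359.

P* = 119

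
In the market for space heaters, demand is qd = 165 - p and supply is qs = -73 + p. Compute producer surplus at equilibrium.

Producer surplus = 1058

Equilibrium: 165 - p = -73 + p gives p* = 119, q* = 46.
Supply starts at p = 73 (where qs = 0).
PS = ½(119 − 73)(46) = 1058.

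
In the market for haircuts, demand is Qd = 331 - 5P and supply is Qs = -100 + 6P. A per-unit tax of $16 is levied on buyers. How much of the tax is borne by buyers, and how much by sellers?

Buyers bear 96/11, sellers bear 80/11

Pre-tax equilibrium: P* = 431/11, Q* = 1486/11.
Tax on buyers shifts demand to Qd = 331 − 5(P + 16) = 251 - 5P.
251 - 5P = -100 + 6P gives seller price Ps = 351/11; buyers pay Pb = 351/11 + 16 = 527/11.
New quantity: Q = 331 − 5(527/11) = 1006/11.
Buyer burden = 527/11 − 431/11 = 96/11; seller burden = 431/11 − 351/11 = 80/11.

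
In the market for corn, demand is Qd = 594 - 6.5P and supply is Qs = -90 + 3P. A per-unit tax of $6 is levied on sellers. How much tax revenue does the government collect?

Pre-tax equilibrium: P* = 72, Q* = 126.
Tax on sellers shifts supply to Qs = -90 + 3(P − 6) = -108 + 3P.
594 - 6.5P = -108 + 3P gives buyer price Pb = 1404/19; sellers receive Ps = 1404/19 − 6 = 1290/19.
New quantity: Q = 594 − 6.5(1404/19) = 2160/19.
Revenue = 6 × 2160/19 = 12960/19.

Tax revenue = 12960/19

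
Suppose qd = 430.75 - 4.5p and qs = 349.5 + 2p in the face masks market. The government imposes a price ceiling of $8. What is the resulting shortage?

Equilibrium price would be p* = 12.5, so the ceiling at 8 binds.
At p = 8: qd = 430.75 − 4.5(8) = 394.75, qs = 349.5 + 2(8) = 365.5.
Shortage = 394.75 − 365.5 = 29.25.

Shortage = 29.25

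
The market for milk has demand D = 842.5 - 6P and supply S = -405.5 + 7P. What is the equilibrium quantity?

Q* = 266.5

Set D = S: 842.5 - 6P = -405.5 + 7P.
1248 = 13P, so P* = 96.
Q* = 842.5 − 6(96) = 266.5.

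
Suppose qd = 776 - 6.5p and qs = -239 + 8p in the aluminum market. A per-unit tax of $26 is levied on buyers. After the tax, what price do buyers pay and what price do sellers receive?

Pre-tax equilibrium: p* = 70, q* = 321.
Tax on buyers shifts demand to qd = 776 − 6.5(p + 26) = 607 - 6.5p.
607 - 6.5p = -239 + 8p gives seller price ps = 1692/29; buyers pay pb = 1692/29 + 26 = 2446/29.
New quantity: q = 776 − 6.5(2446/29) = 6605/29.

Buyers pay 2446/29, sellers receive 1692/29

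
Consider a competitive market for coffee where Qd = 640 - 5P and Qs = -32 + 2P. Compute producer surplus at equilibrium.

Equilibrium: 640 - 5P = -32 + 2P gives P* = 96, Q* = 160.
Supply starts at P = 16 (where Qs = 0).
PS = ½(96 − 16)(160) = 6400.

Producer surplus = 6400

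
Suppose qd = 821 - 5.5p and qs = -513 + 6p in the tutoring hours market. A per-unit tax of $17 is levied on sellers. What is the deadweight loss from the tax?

Deadweight loss = 9537/23

Pre-tax equilibrium: p* = 116, q* = 183.
Tax on sellers shifts supply to qs = -513 + 6(p − 17) = -615 + 6p.
821 - 5.5p = -615 + 6p gives buyer price pb = 2872/23; sellers receive ps = 2872/23 − 17 = 2481/23.
New quantity: q = 821 − 5.5(2872/23) = 3087/23.
DWL = ½ × 17 × (183 − 3087/23) = 9537/23.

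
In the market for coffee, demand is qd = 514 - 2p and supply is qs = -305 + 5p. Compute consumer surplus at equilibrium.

Consumer surplus = 19600

Equilibrium: 514 - 2p = -305 + 5p gives p* = 117, q* = 280.
Demand choke price (qd = 0): p = 257.
CS = ½(257 − 117)(280) = 19600.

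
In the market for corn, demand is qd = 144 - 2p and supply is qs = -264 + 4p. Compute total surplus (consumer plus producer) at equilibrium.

Equilibrium: 144 - 2p = -264 + 4p gives p* = 68, q* = 8.
Demand choke price: p = 72; supply starts at p = 66.
CS = ½(72 − 68)(8) = 16; PS = ½(68 − 66)(8) = 8.

Total surplus = 24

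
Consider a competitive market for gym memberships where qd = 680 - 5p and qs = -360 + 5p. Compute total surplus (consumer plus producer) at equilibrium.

Equilibrium: 680 - 5p = -360 + 5p gives p* = 104, q* = 160.
Demand choke price: p = 136; supply starts at p = 72.
CS = ½(136 − 104)(160) = 2560; PS = ½(104 − 72)(160) = 2560.

Total surplus = 5120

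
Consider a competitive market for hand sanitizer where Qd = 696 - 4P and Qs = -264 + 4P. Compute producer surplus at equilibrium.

Equilibrium: 696 - 4P = -264 + 4P gives P* = 120, Q* = 216.
Supply starts at P = 66 (where Qs = 0).
PS = ½(120 − 66)(216) = 5832.

Producer surplus = 5832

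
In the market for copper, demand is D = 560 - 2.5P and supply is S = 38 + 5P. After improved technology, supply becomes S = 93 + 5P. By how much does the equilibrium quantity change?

Original equilibrium: P* = 69.6, Q* = 386.
New equilibrium: 560 - 2.5P = 93 + 5P, so 467 = 7.5P and P' = 934/15; Q' = 560 − 2.5(934/15) = 1213/3.
Change in quantity: 1213/3 − 386 = 55/3.

ΔQ = 55/3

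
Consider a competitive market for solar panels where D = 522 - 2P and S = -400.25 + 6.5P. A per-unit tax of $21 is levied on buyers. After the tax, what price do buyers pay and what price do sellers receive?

Pre-tax equilibrium: P* = 108.5, Q* = 305.
Tax on buyers shifts demand to D = 522 − 2(P + 21) = 480 - 2P.
480 - 2P = -400.25 + 6.5P gives seller price Ps = 3521/34; buyers pay Pb = 3521/34 + 21 = 4235/34.
New quantity: Q = 522 − 2(4235/34) = 4639/17.

Buyers pay 4235/34, sellers receive 3521/34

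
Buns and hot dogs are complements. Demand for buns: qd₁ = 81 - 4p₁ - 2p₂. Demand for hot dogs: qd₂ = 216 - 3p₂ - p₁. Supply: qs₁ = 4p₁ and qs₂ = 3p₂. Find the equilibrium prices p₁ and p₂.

Market 1: 81 - 4p₁ - 2p₂ = 4p₁ → 8p₁ + 2p₂ = 81.
Market 2: 6p₂ + p₁ = 216.
Eliminating p₂: 6×(1) − 2×(2) gives 46p₁ = 54, so p₁ = 27/23.
Back-substitute into (2): p₂ = (216 − 1×27/23) / 6 = 1647/46.

p₁ = 27/23, p₂ = 1647/46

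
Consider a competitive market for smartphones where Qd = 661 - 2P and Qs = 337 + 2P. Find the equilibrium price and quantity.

Set Qd = Qs: 661 - 2P = 337 + 2P.
324 = 4P, so P* = 81.
Q* = 661 − 2(81) = 499.

P* = 81, Q* = 499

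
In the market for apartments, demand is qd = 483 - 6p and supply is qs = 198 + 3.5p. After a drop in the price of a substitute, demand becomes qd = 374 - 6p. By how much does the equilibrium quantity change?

Δq = -763/19

Original equilibrium: p* = 30, q* = 303.
New equilibrium: 374 - 6p = 198 + 3.5p, so 176 = 9.5p and p' = 352/19; q' = 374 − 6(352/19) = 4994/19.
Change in quantity: 4994/19 − 303 = -763/19.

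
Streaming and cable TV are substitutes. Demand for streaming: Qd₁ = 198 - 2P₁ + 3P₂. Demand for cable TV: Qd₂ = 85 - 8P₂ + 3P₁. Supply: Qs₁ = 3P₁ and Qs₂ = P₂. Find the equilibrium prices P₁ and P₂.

P₁ = 679/12, P₂ = 1019/36

Market 1: 198 - 2P₁ + 3P₂ = 3P₁ → 5P₁ - 3P₂ = 198.
Market 2: 9P₂ - 3P₁ = 85.
Eliminating P₂: 9×(1) + 3×(2) gives 36P₁ = 2037, so P₁ = 679/12.
Back-substitute into (2): P₂ = (85 + 3×679/12) / 9 = 1019/36.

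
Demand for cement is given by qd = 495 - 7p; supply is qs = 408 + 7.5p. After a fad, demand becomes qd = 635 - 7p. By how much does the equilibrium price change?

Δp = 280/29

Original equilibrium: p* = 6, q* = 453.
New equilibrium: 635 - 7p = 408 + 7.5p, so 227 = 14.5p and p' = 454/29; q' = 635 − 7(454/29) = 15237/29.
Change in price: 454/29 − 6 = 280/29.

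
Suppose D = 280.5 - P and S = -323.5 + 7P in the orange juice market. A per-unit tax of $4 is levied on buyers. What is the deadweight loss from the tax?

Pre-tax equilibrium: P* = 75.5, Q* = 205.
Tax on buyers shifts demand to D = 280.5 − 1(P + 4) = 276.5 - P.
276.5 - P = -323.5 + 7P gives seller price Ps = 75; buyers pay Pb = 75 + 4 = 79.
New quantity: Q = 280.5 − 1(79) = 201.5.
DWL = ½ × 4 × (205 − 201.5) = 7.

Deadweight loss = 7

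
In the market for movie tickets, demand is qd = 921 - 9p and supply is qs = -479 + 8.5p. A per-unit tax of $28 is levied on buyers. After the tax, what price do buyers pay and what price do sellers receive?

Pre-tax equilibrium: p* = 80, q* = 201.
Tax on buyers shifts demand to qd = 921 − 9(p + 28) = 669 - 9p.
669 - 9p = -479 + 8.5p gives seller price ps = 65.6; buyers pay pb = 65.6 + 28 = 93.6.
New quantity: q = 921 − 9(93.6) = 78.6.

Buyers pay $93.6, sellers receive $65.6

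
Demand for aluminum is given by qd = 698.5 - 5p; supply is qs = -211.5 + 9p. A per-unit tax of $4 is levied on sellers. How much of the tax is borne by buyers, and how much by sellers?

Buyers bear 18/7, sellers bear 10/7

Pre-tax equilibrium: p* = 65, q* = 373.5.
Tax on sellers shifts supply to qs = -211.5 + 9(p − 4) = -247.5 + 9p.
698.5 - 5p = -247.5 + 9p gives buyer price pb = 473/7; sellers receive ps = 473/7 − 4 = 445/7.
New quantity: q = 698.5 − 5(473/7) = 5049/14.
Buyer burden = 473/7 − 65 = 18/7; seller burden = 65 − 445/7 = 10/7.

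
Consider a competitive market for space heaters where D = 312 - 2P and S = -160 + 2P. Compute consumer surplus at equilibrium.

Equilibrium: 312 - 2P = -160 + 2P gives P* = 118, Q* = 76.
Demand choke price (D = 0): P = 156.
CS = ½(156 − 118)(76) = 1444.

Consumer surplus = 1444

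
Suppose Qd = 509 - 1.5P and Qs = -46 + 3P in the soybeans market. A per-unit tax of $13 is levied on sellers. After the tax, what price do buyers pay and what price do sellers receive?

Buyers pay $132, sellers receive $119

Pre-tax equilibrium: P* = 370/3, Q* = 324.
Tax on sellers shifts supply to Qs = -46 + 3(P − 13) = -85 + 3P.
509 - 1.5P = -85 + 3P gives buyer price Pb = 132; sellers receive Ps = 132 − 13 = 119.
New quantity: Q = 509 − 1.5(132) = 311.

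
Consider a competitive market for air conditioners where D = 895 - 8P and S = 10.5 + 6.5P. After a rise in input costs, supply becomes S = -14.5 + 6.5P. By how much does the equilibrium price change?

ΔP = 50/29

Original equilibrium: P* = 61, Q* = 407.
New equilibrium: 895 - 8P = -14.5 + 6.5P, so 909.5 = 14.5P and P' = 1819/29; Q' = 895 − 8(1819/29) = 11403/29.
Change in price: 1819/29 − 61 = 50/29.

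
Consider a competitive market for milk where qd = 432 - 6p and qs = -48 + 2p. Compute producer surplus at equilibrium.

Producer surplus = 1296

Equilibrium: 432 - 6p = -48 + 2p gives p* = 60, q* = 72.
Supply starts at p = 24 (where qs = 0).
PS = ½(60 − 24)(72) = 1296.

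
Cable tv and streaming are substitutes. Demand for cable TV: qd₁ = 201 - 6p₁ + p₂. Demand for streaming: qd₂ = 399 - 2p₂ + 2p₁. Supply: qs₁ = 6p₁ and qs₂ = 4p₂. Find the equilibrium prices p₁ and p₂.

p₁ = 321/14, p₂ = 519/7

Market 1: 201 - 6p₁ + p₂ = 6p₁ → 12p₁ - p₂ = 201.
Market 2: 6p₂ - 2p₁ = 399.
Eliminating p₂: 6×(1) + 1×(2) gives 70p₁ = 1605, so p₁ = 321/14.
Back-substitute into (2): p₂ = (399 + 2×321/14) / 6 = 519/7.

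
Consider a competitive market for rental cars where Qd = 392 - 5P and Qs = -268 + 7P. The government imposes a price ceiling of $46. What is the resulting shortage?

Shortage = 108

Equilibrium price would be P* = 55, so the ceiling at 46 binds.
At P = 46: Qd = 392 − 5(46) = 162, Qs = -268 + 7(46) = 54.
Shortage = 162 − 54 = 108.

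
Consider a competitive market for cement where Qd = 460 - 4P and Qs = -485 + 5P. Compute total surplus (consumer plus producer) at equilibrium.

Equilibrium: 460 - 4P = -485 + 5P gives P* = 105, Q* = 40.
Demand choke price: P = 115; supply starts at P = 97.
CS = ½(115 − 105)(40) = 200; PS = ½(105 − 97)(40) = 160.

Total surplus = 360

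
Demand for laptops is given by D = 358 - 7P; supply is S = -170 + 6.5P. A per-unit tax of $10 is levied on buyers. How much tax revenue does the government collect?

Pre-tax equilibrium: P* = 352/9, Q* = 758/9.
Tax on buyers shifts demand to D = 358 − 7(P + 10) = 288 - 7P.
288 - 7P = -170 + 6.5P gives seller price Ps = 916/27; buyers pay Pb = 916/27 + 10 = 1186/27.
New quantity: Q = 358 − 7(1186/27) = 1364/27.
Revenue = 10 × 1364/27 = 13640/27.

Tax revenue = 13640/27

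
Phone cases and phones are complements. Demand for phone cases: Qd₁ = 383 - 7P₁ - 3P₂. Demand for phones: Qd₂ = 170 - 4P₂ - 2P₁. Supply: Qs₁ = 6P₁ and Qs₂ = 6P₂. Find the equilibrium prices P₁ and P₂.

P₁ = 830/31, P₂ = 361/31

Market 1: 383 - 7P₁ - 3P₂ = 6P₁ → 13P₁ + 3P₂ = 383.
Market 2: 10P₂ + 2P₁ = 170.
Eliminating P₂: 10×(1) − 3×(2) gives 124P₁ = 3320, so P₁ = 830/31.
Back-substitute into (2): P₂ = (170 − 2×830/31) / 10 = 361/31.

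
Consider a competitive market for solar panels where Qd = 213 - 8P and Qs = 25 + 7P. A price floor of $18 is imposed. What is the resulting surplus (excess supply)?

Surplus = 82

Equilibrium price would be P* = 188/15, so the floor at 18 binds.
At P = 18: Qd = 69, Qs = 151.
Surplus = 151 − 69 = 82.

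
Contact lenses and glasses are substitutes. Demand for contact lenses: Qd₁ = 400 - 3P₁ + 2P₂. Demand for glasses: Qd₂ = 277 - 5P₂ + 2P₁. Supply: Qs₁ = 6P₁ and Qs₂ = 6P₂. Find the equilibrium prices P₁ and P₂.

Market 1: 400 - 3P₁ + 2P₂ = 6P₁ → 9P₁ - 2P₂ = 400.
Market 2: 11P₂ - 2P₁ = 277.
Eliminating P₂: 11×(1) + 2×(2) gives 95P₁ = 4954, so P₁ = 4954/95.
Back-substitute into (2): P₂ = (277 + 2×4954/95) / 11 = 3293/95.

P₁ = 4954/95, P₂ = 3293/95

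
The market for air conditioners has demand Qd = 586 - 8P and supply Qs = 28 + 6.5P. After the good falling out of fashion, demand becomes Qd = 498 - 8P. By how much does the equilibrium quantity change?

ΔQ = -1144/29

Original equilibrium: P* = 1116/29, Q* = 8066/29.
New equilibrium: 498 - 8P = 28 + 6.5P, so 470 = 14.5P and P' = 940/29; Q' = 498 − 8(940/29) = 6922/29.
Change in quantity: 6922/29 − 8066/29 = -1144/29.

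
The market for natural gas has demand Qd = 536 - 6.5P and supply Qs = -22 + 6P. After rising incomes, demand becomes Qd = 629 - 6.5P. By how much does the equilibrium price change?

ΔP = 7.44

Original equilibrium: P* = 44.64, Q* = 245.84.
New equilibrium: 629 - 6.5P = -22 + 6P, so 651 = 12.5P and P' = 52.08; Q' = 629 − 6.5(52.08) = 290.48.
Change in price: 52.08 − 44.64 = 7.44.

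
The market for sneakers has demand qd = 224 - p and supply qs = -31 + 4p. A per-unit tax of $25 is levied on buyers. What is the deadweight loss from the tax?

Pre-tax equilibrium: p* = 51, q* = 173.
Tax on buyers shifts demand to qd = 224 − 1(p + 25) = 199 - p.
199 - p = -31 + 4p gives seller price ps = 46; buyers pay pb = 46 + 25 = 71.
New quantity: q = 224 − 1(71) = 153.
DWL = ½ × 25 × (173 − 153) = 250.

Deadweight loss = 250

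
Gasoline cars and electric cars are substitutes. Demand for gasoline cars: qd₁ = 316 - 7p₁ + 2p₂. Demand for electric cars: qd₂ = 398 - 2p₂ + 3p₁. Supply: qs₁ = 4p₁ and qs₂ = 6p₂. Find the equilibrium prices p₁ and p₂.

Market 1: 316 - 7p₁ + 2p₂ = 4p₁ → 11p₁ - 2p₂ = 316.
Market 2: 8p₂ - 3p₁ = 398.
Eliminating p₂: 8×(1) + 2×(2) gives 82p₁ = 3324, so p₁ = 1662/41.
Back-substitute into (2): p₂ = (398 + 3×1662/41) / 8 = 2663/41.

p₁ = 1662/41, p₂ = 2663/41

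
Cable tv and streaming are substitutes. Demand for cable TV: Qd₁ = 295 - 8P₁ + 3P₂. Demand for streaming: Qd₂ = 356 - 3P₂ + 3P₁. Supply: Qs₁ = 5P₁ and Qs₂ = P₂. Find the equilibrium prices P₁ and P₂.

P₁ = 2248/43, P₂ = 5513/43

Market 1: 295 - 8P₁ + 3P₂ = 5P₁ → 13P₁ - 3P₂ = 295.
Market 2: 4P₂ - 3P₁ = 356.
Eliminating P₂: 4×(1) + 3×(2) gives 43P₁ = 2248, so P₁ = 2248/43.
Back-substitute into (2): P₂ = (356 + 3×2248/43) / 4 = 5513/43.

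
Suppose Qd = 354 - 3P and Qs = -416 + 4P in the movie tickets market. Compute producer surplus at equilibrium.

Producer surplus = 72

Equilibrium: 354 - 3P = -416 + 4P gives P* = 110, Q* = 24.
Supply starts at P = 104 (where Qs = 0).
PS = ½(110 − 104)(24) = 72.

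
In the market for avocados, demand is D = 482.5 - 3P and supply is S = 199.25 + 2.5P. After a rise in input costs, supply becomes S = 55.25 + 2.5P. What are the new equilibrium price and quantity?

Original equilibrium: P* = 51.5, Q* = 328.
New equilibrium: 482.5 - 3P = 55.25 + 2.5P, so 427.25 = 5.5P and P' = 1709/22; Q' = 482.5 − 3(1709/22) = 2744/11.

P' = 1709/22, Q' = 2744/11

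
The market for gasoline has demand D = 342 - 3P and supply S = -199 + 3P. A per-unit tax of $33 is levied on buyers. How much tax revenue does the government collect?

Tax revenue = 726

Pre-tax equilibrium: P* = 541/6, Q* = 71.5.
Tax on buyers shifts demand to D = 342 − 3(P + 33) = 243 - 3P.
243 - 3P = -199 + 3P gives seller price Ps = 221/3; buyers pay Pb = 221/3 + 33 = 320/3.
New quantity: Q = 342 − 3(320/3) = 22.
Revenue = 33 × 22 = 726.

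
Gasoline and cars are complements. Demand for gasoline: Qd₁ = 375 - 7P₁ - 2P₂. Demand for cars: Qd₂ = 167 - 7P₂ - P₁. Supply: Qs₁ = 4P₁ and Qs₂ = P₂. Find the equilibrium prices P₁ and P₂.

P₁ = 31, P₂ = 17

Market 1: 375 - 7P₁ - 2P₂ = 4P₁ → 11P₁ + 2P₂ = 375.
Market 2: 8P₂ + P₁ = 167.
Eliminating P₂: 8×(1) − 2×(2) gives 86P₁ = 2666, so P₁ = 31.
Back-substitute into (2): P₂ = (167 − 1×31) / 8 = 17.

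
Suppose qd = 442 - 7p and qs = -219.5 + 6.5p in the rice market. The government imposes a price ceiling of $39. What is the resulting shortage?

Equilibrium price would be p* = 49, so the ceiling at 39 binds.
At p = 39: qd = 442 − 7(39) = 169, qs = -219.5 + 6.5(39) = 34.
Shortage = 169 − 34 = 135.

Shortage = 135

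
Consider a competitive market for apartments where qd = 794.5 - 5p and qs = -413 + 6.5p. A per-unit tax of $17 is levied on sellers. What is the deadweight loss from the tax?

Pre-tax equilibrium: p* = 105, q* = 269.5.
Tax on sellers shifts supply to qs = -413 + 6.5(p − 17) = -523.5 + 6.5p.
794.5 - 5p = -523.5 + 6.5p gives buyer price pb = 2636/23; sellers receive ps = 2636/23 − 17 = 2245/23.
New quantity: q = 794.5 − 5(2636/23) = 10187/46.
DWL = ½ × 17 × (269.5 − 10187/46) = 18785/46.

Deadweight loss = 18785/46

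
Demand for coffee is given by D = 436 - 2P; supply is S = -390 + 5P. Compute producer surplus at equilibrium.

Producer surplus = 4000

Equilibrium: 436 - 2P = -390 + 5P gives P* = 118, Q* = 200.
Supply starts at P = 78 (where S = 0).
PS = ½(118 − 78)(200) = 4000.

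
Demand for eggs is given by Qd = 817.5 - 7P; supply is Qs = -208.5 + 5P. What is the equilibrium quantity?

Set Qd = Qs: 817.5 - 7P = -208.5 + 5P.
1026 = 12P, so P* = 85.5.
Q* = 817.5 − 7(85.5) = 219.

Q* = 219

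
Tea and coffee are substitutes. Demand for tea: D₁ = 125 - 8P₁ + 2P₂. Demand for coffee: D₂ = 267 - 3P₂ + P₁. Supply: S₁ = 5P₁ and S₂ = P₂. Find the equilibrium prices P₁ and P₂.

Market 1: 125 - 8P₁ + 2P₂ = 5P₁ → 13P₁ - 2P₂ = 125.
Market 2: 4P₂ - P₁ = 267.
Eliminating P₂: 4×(1) + 2×(2) gives 50P₁ = 1034, so P₁ = 20.68.
Back-substitute into (2): P₂ = (267 + 1×20.68) / 4 = 71.92.

P₁ = 20.68, P₂ = 71.92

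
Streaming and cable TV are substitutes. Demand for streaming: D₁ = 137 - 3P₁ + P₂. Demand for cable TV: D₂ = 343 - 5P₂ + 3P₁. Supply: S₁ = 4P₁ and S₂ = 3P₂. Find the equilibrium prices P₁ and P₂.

P₁ = 1439/53, P₂ = 2812/53

Market 1: 137 - 3P₁ + P₂ = 4P₁ → 7P₁ - P₂ = 137.
Market 2: 8P₂ - 3P₁ = 343.
Eliminating P₂: 8×(1) + 1×(2) gives 53P₁ = 1439, so P₁ = 1439/53.
Back-substitute into (2): P₂ = (343 + 3×1439/53) / 8 = 2812/53.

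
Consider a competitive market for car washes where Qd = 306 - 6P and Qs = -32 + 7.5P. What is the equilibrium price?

P* = 676/27

Set Qd = Qs: 306 - 6P = -32 + 7.5P.
338 = 13.5P, so P* = 676/27.
Q* = 306 − 6(676/27) = 1402/9.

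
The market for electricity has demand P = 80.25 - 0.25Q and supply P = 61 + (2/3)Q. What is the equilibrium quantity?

Q* = 21

Set the two price expressions equal: 80.25 - 0.25Q = 61 + (2/3)Q.
19.25 = (11/12)Q, so Q* = 21.
P* = 80.25 − (0.25)(21) = 75.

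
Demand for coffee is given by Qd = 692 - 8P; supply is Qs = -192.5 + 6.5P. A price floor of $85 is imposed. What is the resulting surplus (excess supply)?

Surplus = 348

Equilibrium price would be P* = 61, so the floor at 85 binds.
At P = 85: Qd = 12, Qs = 360.
Surplus = 360 − 12 = 348.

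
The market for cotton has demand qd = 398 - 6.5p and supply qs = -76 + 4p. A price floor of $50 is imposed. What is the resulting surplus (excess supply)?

Equilibrium price would be p* = 316/7, so the floor at 50 binds.
At p = 50: qd = 73, qs = 124.
Surplus = 124 − 73 = 51.

Surplus = 51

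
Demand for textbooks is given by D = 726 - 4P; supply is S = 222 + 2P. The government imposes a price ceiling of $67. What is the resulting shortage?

Shortage = 102

Equilibrium price would be P* = 84, so the ceiling at 67 binds.
At P = 67: D = 726 − 4(67) = 458, S = 222 + 2(67) = 356.
Shortage = 458 − 356 = 102.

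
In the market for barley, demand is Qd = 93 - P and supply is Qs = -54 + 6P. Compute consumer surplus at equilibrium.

Consumer surplus = 2592

Equilibrium: 93 - P = -54 + 6P gives P* = 21, Q* = 72.
Demand choke price (Qd = 0): P = 93.
CS = ½(93 − 21)(72) = 2592.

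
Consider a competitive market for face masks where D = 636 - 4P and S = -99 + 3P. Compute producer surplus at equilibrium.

Producer surplus = 7776

Equilibrium: 636 - 4P = -99 + 3P gives P* = 105, Q* = 216.
Supply starts at P = 33 (where S = 0).
PS = ½(105 − 33)(216) = 7776.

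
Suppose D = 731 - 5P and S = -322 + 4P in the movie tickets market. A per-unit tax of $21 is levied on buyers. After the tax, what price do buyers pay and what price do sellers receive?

Buyers pay 379/3, sellers receive 316/3

Pre-tax equilibrium: P* = 117, Q* = 146.
Tax on buyers shifts demand to D = 731 − 5(P + 21) = 626 - 5P.
626 - 5P = -322 + 4P gives seller price Ps = 316/3; buyers pay Pb = 316/3 + 21 = 379/3.
New quantity: Q = 731 − 5(379/3) = 298/3.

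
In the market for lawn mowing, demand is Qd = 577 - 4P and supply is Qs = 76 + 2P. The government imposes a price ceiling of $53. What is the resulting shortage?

Shortage = 183

Equilibrium price would be P* = 83.5, so the ceiling at 53 binds.
At P = 53: Qd = 577 − 4(53) = 365, Qs = 76 + 2(53) = 182.
Shortage = 365 − 182 = 183.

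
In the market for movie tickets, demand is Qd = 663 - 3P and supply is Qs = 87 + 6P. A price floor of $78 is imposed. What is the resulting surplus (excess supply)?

Equilibrium price would be P* = 64, so the floor at 78 binds.
At P = 78: Qd = 429, Qs = 555.
Surplus = 555 − 429 = 126.

Surplus = 126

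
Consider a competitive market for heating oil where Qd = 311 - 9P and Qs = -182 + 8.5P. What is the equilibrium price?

Set Qd = Qs: 311 - 9P = -182 + 8.5P.
493 = 17.5P, so P* = 986/35.
Q* = 311 − 9(986/35) = 2011/35.

P* = 986/35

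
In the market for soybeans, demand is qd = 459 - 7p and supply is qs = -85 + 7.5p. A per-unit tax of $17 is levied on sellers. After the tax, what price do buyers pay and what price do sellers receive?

Buyers pay 1343/29, sellers receive 850/29

Pre-tax equilibrium: p* = 1088/29, q* = 5695/29.
Tax on sellers shifts supply to qs = -85 + 7.5(p − 17) = -212.5 + 7.5p.
459 - 7p = -212.5 + 7.5p gives buyer price pb = 1343/29; sellers receive ps = 1343/29 − 17 = 850/29.
New quantity: q = 459 − 7(1343/29) = 3910/29.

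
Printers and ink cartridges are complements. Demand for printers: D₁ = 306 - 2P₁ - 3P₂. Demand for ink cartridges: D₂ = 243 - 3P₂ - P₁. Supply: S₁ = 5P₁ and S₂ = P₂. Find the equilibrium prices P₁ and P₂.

P₁ = 19.8, P₂ = 55.8

Market 1: 306 - 2P₁ - 3P₂ = 5P₁ → 7P₁ + 3P₂ = 306.
Market 2: 4P₂ + P₁ = 243.
Eliminating P₂: 4×(1) − 3×(2) gives 25P₁ = 495, so P₁ = 19.8.
Back-substitute into (2): P₂ = (243 − 1×19.8) / 4 = 55.8.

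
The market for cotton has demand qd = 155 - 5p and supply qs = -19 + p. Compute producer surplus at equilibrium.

Producer surplus = 50

Equilibrium: 155 - 5p = -19 + p gives p* = 29, q* = 10.
Supply starts at p = 19 (where qs = 0).
PS = ½(29 − 19)(10) = 50.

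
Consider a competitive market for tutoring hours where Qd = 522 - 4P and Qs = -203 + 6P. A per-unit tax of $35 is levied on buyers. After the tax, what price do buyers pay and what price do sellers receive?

Pre-tax equilibrium: P* = 72.5, Q* = 232.
Tax on buyers shifts demand to Qd = 522 − 4(P + 35) = 382 - 4P.
382 - 4P = -203 + 6P gives seller price Ps = 58.5; buyers pay Pb = 58.5 + 35 = 93.5.
New quantity: Q = 522 − 4(93.5) = 148.

Buyers pay $93.5, sellers receive $58.5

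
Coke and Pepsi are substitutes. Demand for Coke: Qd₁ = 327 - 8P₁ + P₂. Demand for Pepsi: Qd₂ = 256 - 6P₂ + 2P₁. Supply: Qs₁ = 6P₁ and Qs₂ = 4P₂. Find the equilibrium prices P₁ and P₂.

P₁ = 1763/69, P₂ = 2119/69

Market 1: 327 - 8P₁ + P₂ = 6P₁ → 14P₁ - P₂ = 327.
Market 2: 10P₂ - 2P₁ = 256.
Eliminating P₂: 10×(1) + 1×(2) gives 138P₁ = 3526, so P₁ = 1763/69.
Back-substitute into (2): P₂ = (256 + 2×1763/69) / 10 = 2119/69.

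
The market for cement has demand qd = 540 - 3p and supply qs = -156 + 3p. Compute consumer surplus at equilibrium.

Equilibrium: 540 - 3p = -156 + 3p gives p* = 116, q* = 192.
Demand choke price (qd = 0): p = 180.
CS = ½(180 − 116)(192) = 6144.

Consumer surplus = 6144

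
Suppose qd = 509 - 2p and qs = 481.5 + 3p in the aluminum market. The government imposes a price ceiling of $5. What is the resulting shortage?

Equilibrium price would be p* = 5.5, so the ceiling at 5 binds.
At p = 5: qd = 509 − 2(5) = 499, qs = 481.5 + 3(5) = 496.5.
Shortage = 499 − 496.5 = 2.5.

Shortage = 2.5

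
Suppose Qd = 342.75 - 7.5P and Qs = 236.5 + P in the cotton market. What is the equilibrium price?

P* = 12.5

Set Qd = Qs: 342.75 - 7.5P = 236.5 + P.
106.25 = 8.5P, so P* = 12.5.
Q* = 342.75 − 7.5(12.5) = 249.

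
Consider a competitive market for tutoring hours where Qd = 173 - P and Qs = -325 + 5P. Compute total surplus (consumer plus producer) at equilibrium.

Total surplus = 4860

Equilibrium: 173 - P = -325 + 5P gives P* = 83, Q* = 90.
Demand choke price: P = 173; supply starts at P = 65.
CS = ½(173 − 83)(90) = 4050; PS = ½(83 − 65)(90) = 810.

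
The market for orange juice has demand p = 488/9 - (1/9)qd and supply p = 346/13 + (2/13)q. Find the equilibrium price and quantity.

p* = 1322/31, q* = 3230/31

Set the two price expressions equal: 488/9 - (1/9)q = 346/13 + (2/13)q.
3230/117 = (31/117)q, so q* = 3230/31.
p* = 488/9 − (1/9)(3230/31) = 1322/31.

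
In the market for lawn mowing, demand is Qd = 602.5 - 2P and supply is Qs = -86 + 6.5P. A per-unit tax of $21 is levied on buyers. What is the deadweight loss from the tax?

Deadweight loss = 5733/17

Pre-tax equilibrium: P* = 81, Q* = 440.5.
Tax on buyers shifts demand to Qd = 602.5 − 2(P + 21) = 560.5 - 2P.
560.5 - 2P = -86 + 6.5P gives seller price Ps = 1293/17; buyers pay Pb = 1293/17 + 21 = 1650/17.
New quantity: Q = 602.5 − 2(1650/17) = 13885/34.
DWL = ½ × 21 × (440.5 − 13885/34) = 5733/17.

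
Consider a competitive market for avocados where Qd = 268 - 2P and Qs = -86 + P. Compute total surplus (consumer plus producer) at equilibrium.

Equilibrium: 268 - 2P = -86 + P gives P* = 118, Q* = 32.
Demand choke price: P = 134; supply starts at P = 86.
CS = ½(134 − 118)(32) = 256; PS = ½(118 − 86)(32) = 512.

Total surplus = 768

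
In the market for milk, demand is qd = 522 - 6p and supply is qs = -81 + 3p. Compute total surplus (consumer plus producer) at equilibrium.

Total surplus = 3600

Equilibrium: 522 - 6p = -81 + 3p gives p* = 67, q* = 120.
Demand choke price: p = 87; supply starts at p = 27.
CS = ½(87 − 67)(120) = 1200; PS = ½(67 − 27)(120) = 2400.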